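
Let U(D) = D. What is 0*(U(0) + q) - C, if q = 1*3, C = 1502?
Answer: -1502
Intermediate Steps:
q = 3
0*(U(0) + q) - C = 0*(0 + 3) - 1*1502 = 0*3 - 1502 = 0 - 1502 = -1502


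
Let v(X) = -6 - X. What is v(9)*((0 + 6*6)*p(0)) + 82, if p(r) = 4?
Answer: -2078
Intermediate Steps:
v(9)*((0 + 6*6)*p(0)) + 82 = (-6 - 1*9)*((0 + 6*6)*4) + 82 = (-6 - 9)*((0 + 36)*4) + 82 = -540*4 + 82 = -15*144 + 82 = -2160 + 82 = -2078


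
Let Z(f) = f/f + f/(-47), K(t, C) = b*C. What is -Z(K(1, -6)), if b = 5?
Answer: -77/47 ≈ -1.6383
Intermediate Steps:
K(t, C) = 5*C
Z(f) = 1 - f/47 (Z(f) = 1 + f*(-1/47) = 1 - f/47)
-Z(K(1, -6)) = -(1 - 5*(-6)/47) = -(1 - 1/47*(-30)) = -(1 + 30/47) = -1*77/47 = -77/47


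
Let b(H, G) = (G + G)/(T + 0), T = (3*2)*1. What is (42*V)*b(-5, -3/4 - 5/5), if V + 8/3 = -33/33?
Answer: 539/6 ≈ 89.833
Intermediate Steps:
T = 6 (T = 6*1 = 6)
V = -11/3 (V = -8/3 - 33/33 = -8/3 - 33*1/33 = -8/3 - 1 = -11/3 ≈ -3.6667)
b(H, G) = G/3 (b(H, G) = (G + G)/(6 + 0) = (2*G)/6 = (2*G)*(⅙) = G/3)
(42*V)*b(-5, -3/4 - 5/5) = (42*(-11/3))*((-3/4 - 5/5)/3) = -154*(-3*¼ - 5*⅕)/3 = -154*(-¾ - 1)/3 = -154*(-7)/(3*4) = -154*(-7/12) = 539/6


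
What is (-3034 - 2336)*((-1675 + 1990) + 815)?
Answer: -6068100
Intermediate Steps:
(-3034 - 2336)*((-1675 + 1990) + 815) = -5370*(315 + 815) = -5370*1130 = -6068100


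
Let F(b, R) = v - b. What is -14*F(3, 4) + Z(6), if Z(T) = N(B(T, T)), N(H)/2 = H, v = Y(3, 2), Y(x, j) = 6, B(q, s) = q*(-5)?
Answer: -102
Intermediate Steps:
B(q, s) = -5*q
v = 6
N(H) = 2*H
Z(T) = -10*T (Z(T) = 2*(-5*T) = -10*T)
F(b, R) = 6 - b
-14*F(3, 4) + Z(6) = -14*(6 - 1*3) - 10*6 = -14*(6 - 3) - 60 = -14*3 - 60 = -42 - 60 = -102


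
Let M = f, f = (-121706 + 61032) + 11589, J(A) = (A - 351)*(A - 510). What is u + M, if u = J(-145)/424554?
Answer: -10419454105/212277 ≈ -49084.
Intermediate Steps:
J(A) = (-510 + A)*(-351 + A) (J(A) = (-351 + A)*(-510 + A) = (-510 + A)*(-351 + A))
f = -49085 (f = -60674 + 11589 = -49085)
M = -49085
u = 162440/212277 (u = (179010 + (-145)² - 861*(-145))/424554 = (179010 + 21025 + 124845)*(1/424554) = 324880*(1/424554) = 162440/212277 ≈ 0.76523)
u + M = 162440/212277 - 49085 = -10419454105/212277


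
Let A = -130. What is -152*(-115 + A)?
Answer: 37240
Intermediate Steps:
-152*(-115 + A) = -152*(-115 - 130) = -152*(-245) = 37240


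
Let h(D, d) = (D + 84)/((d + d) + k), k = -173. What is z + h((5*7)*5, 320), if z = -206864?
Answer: -96605229/467 ≈ -2.0686e+5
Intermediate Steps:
h(D, d) = (84 + D)/(-173 + 2*d) (h(D, d) = (D + 84)/((d + d) - 173) = (84 + D)/(2*d - 173) = (84 + D)/(-173 + 2*d))
z + h((5*7)*5, 320) = -206864 + (84 + (5*7)*5)/(-173 + 2*320) = -206864 + (84 + 35*5)/(-173 + 640) = -206864 + (84 + 175)/467 = -206864 + (1/467)*259 = -206864 + 259/467 = -96605229/467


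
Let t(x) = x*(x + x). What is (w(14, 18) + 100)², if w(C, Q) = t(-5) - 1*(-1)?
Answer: 22801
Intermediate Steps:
t(x) = 2*x² (t(x) = x*(2*x) = 2*x²)
w(C, Q) = 51 (w(C, Q) = 2*(-5)² - 1*(-1) = 2*25 + 1 = 50 + 1 = 51)
(w(14, 18) + 100)² = (51 + 100)² = 151² = 22801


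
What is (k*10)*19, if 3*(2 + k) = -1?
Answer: -1330/3 ≈ -443.33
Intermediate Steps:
k = -7/3 (k = -2 + (1/3)*(-1) = -2 - 1/3 = -7/3 ≈ -2.3333)
(k*10)*19 = -7/3*10*19 = -70/3*19 = -1330/3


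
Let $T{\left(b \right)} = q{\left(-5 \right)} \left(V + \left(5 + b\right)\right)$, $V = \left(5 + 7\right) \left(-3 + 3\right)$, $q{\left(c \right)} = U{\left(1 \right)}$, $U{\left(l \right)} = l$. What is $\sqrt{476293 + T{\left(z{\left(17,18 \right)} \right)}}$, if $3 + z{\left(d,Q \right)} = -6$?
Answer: $3 \sqrt{52921} \approx 690.14$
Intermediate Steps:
$q{\left(c \right)} = 1$
$V = 0$ ($V = 12 \cdot 0 = 0$)
$z{\left(d,Q \right)} = -9$ ($z{\left(d,Q \right)} = -3 - 6 = -9$)
$T{\left(b \right)} = 5 + b$ ($T{\left(b \right)} = 1 \left(0 + \left(5 + b\right)\right) = 1 \left(5 + b\right) = 5 + b$)
$\sqrt{476293 + T{\left(z{\left(17,18 \right)} \right)}} = \sqrt{476293 + \left(5 - 9\right)} = \sqrt{476293 - 4} = \sqrt{476289} = 3 \sqrt{52921}$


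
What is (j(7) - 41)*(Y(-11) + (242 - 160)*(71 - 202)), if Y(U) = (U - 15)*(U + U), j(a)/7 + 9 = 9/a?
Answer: 966150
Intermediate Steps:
j(a) = -63 + 63/a (j(a) = -63 + 7*(9/a) = -63 + 63/a)
Y(U) = 2*U*(-15 + U) (Y(U) = (-15 + U)*(2*U) = 2*U*(-15 + U))
(j(7) - 41)*(Y(-11) + (242 - 160)*(71 - 202)) = ((-63 + 63/7) - 41)*(2*(-11)*(-15 - 11) + (242 - 160)*(71 - 202)) = ((-63 + 63*(⅐)) - 41)*(2*(-11)*(-26) + 82*(-131)) = ((-63 + 9) - 41)*(572 - 10742) = (-54 - 41)*(-10170) = -95*(-10170) = 966150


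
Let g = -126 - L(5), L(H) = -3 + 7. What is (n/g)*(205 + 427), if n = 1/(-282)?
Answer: 158/9165 ≈ 0.017240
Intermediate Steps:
L(H) = 4
g = -130 (g = -126 - 1*4 = -126 - 4 = -130)
n = -1/282 ≈ -0.0035461
(n/g)*(205 + 427) = (-1/282/(-130))*(205 + 427) = -1/282*(-1/130)*632 = (1/36660)*632 = 158/9165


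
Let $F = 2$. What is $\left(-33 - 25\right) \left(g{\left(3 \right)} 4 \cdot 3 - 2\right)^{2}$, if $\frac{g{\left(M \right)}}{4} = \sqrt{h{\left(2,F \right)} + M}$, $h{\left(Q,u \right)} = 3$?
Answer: $-802024 + 11136 \sqrt{6} \approx -7.7475 \cdot 10^{5}$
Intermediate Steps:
$g{\left(M \right)} = 4 \sqrt{3 + M}$
$\left(-33 - 25\right) \left(g{\left(3 \right)} 4 \cdot 3 - 2\right)^{2} = \left(-33 - 25\right) \left(4 \sqrt{3 + 3} \cdot 4 \cdot 3 - 2\right)^{2} = - 58 \left(4 \sqrt{6} \cdot 4 \cdot 3 - 2\right)^{2} = - 58 \left(16 \sqrt{6} \cdot 3 - 2\right)^{2} = - 58 \left(48 \sqrt{6} - 2\right)^{2} = - 58 \left(-2 + 48 \sqrt{6}\right)^{2}$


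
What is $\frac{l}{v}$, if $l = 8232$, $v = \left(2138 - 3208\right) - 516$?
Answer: $- \frac{4116}{793} \approx -5.1904$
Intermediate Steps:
$v = -1586$ ($v = -1070 - 516 = -1586$)
$\frac{l}{v} = \frac{8232}{-1586} = 8232 \left(- \frac{1}{1586}\right) = - \frac{4116}{793}$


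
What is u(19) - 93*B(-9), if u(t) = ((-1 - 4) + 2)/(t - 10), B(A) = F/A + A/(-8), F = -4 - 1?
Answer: -1253/8 ≈ -156.63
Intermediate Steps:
F = -5
B(A) = -5/A - A/8 (B(A) = -5/A + A/(-8) = -5/A + A*(-⅛) = -5/A - A/8)
u(t) = -3/(-10 + t) (u(t) = (-5 + 2)/(-10 + t) = -3/(-10 + t))
u(19) - 93*B(-9) = -3/(-10 + 19) - 93*(-5/(-9) - ⅛*(-9)) = -3/9 - 93*(-5*(-⅑) + 9/8) = -3*⅑ - 93*(5/9 + 9/8) = -⅓ - 93*121/72 = -⅓ - 3751/24 = -1253/8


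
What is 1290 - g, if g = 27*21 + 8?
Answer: 715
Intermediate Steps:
g = 575 (g = 567 + 8 = 575)
1290 - g = 1290 - 1*575 = 1290 - 575 = 715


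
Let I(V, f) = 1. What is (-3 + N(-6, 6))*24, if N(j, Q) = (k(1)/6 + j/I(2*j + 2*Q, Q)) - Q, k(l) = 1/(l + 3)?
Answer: -359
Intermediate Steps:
k(l) = 1/(3 + l)
N(j, Q) = 1/24 + j - Q (N(j, Q) = (1/((3 + 1)*6) + j/1) - Q = ((⅙)/4 + j*1) - Q = ((¼)*(⅙) + j) - Q = (1/24 + j) - Q = 1/24 + j - Q)
(-3 + N(-6, 6))*24 = (-3 + (1/24 - 6 - 1*6))*24 = (-3 + (1/24 - 6 - 6))*24 = (-3 - 287/24)*24 = -359/24*24 = -359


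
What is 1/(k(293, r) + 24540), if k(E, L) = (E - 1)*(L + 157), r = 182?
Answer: 1/123528 ≈ 8.0953e-6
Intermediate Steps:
k(E, L) = (-1 + E)*(157 + L)
1/(k(293, r) + 24540) = 1/((-157 - 1*182 + 157*293 + 293*182) + 24540) = 1/((-157 - 182 + 46001 + 53326) + 24540) = 1/(98988 + 24540) = 1/123528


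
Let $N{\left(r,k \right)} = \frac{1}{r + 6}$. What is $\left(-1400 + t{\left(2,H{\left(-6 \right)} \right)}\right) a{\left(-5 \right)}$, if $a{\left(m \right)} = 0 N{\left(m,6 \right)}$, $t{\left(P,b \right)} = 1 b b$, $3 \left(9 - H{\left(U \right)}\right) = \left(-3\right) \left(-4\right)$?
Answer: $0$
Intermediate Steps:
$N{\left(r,k \right)} = \frac{1}{6 + r}$
$H{\left(U \right)} = 5$ ($H{\left(U \right)} = 9 - \frac{\left(-3\right) \left(-4\right)}{3} = 9 - 4 = 5$)
$t{\left(P,b \right)} = b^{2}$ ($t{\left(P,b \right)} = b b = b^{2}$)
$a{\left(m \right)} = 0$ ($a{\left(m \right)} = \frac{0}{6 + m} = 0$)
$\left(-1400 + t{\left(2,H{\left(-6 \right)} \right)}\right) a{\left(-5 \right)} = \left(-1400 + 5^{2}\right) 0 = \left(-1400 + 25\right) 0 = \left(-1375\right) 0 = 0$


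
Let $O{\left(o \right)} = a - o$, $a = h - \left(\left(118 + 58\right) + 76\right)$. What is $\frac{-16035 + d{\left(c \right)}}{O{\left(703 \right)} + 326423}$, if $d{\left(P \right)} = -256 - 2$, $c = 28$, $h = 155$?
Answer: $- \frac{5431}{108541} \approx -0.050036$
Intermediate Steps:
$a = -97$ ($a = 155 - \left(\left(118 + 58\right) + 76\right) = 155 - \left(176 + 76\right) = 155 - 252 = -97$)
$d{\left(P \right)} = -258$
$O{\left(o \right)} = -97 - o$
$\frac{-16035 + d{\left(c \right)}}{O{\left(703 \right)} + 326423} = \frac{-16035 - 258}{\left(-97 - 703\right) + 326423} = - \frac{16293}{\left(-97 - 703\right) + 326423} = - \frac{16293}{-800 + 326423} = - \frac{16293}{325623} = \left(-16293\right) \frac{1}{325623} = - \frac{5431}{108541}$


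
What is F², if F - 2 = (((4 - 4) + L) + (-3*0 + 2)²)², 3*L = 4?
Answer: 75076/81 ≈ 926.86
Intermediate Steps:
L = 4/3 (L = (⅓)*4 = 4/3 ≈ 1.3333)
F = 274/9 (F = 2 + (((4 - 4) + 4/3) + (-3*0 + 2)²)² = 2 + ((0 + 4/3) + (0 + 2)²)² = 2 + (4/3 + 2²)² = 2 + (4/3 + 4)² = 2 + (16/3)² = 2 + 256/9 = 274/9 ≈ 30.444)
F² = (274/9)² = 75076/81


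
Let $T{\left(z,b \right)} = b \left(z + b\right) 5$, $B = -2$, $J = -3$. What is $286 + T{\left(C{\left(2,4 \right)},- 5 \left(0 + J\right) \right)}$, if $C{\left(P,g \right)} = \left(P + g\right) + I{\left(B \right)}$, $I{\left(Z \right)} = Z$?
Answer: $1711$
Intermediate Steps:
$C{\left(P,g \right)} = -2 + P + g$ ($C{\left(P,g \right)} = \left(P + g\right) - 2 = -2 + P + g$)
$T{\left(z,b \right)} = b \left(5 b + 5 z\right)$ ($T{\left(z,b \right)} = b \left(b + z\right) 5 = b \left(5 b + 5 z\right)$)
$286 + T{\left(C{\left(2,4 \right)},- 5 \left(0 + J\right) \right)} = 286 + 5 \left(- 5 \left(0 - 3\right)\right) \left(- 5 \left(0 - 3\right) + \left(-2 + 2 + 4\right)\right) = 286 + 5 \left(\left(-5\right) \left(-3\right)\right) \left(\left(-5\right) \left(-3\right) + 4\right) = 286 + 5 \cdot 15 \left(15 + 4\right) = 286 + 5 \cdot 15 \cdot 19 = 286 + 1425 = 1711$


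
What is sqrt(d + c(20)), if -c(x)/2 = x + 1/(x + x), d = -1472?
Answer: I*sqrt(151205)/10 ≈ 38.885*I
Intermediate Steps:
c(x) = -1/x - 2*x (c(x) = -2*(x + 1/(x + x)) = -2*(x + 1/(2*x)) = -1/x - 2*x)
sqrt(d + c(20)) = sqrt(-1472 + (-1/20 - 2*20)) = sqrt(-1472 + (-1*1/20 - 40)) = sqrt(-1472 + (-1/20 - 40)) = sqrt(-1472 - 801/20) = sqrt(-30241/20) = I*sqrt(151205)/10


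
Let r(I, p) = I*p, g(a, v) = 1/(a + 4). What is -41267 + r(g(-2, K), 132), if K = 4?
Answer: -41201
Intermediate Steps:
g(a, v) = 1/(4 + a)
-41267 + r(g(-2, K), 132) = -41267 + 132/(4 - 2) = -41267 + 132/2 = -41267 + (½)*132 = -41267 + 66 = -41201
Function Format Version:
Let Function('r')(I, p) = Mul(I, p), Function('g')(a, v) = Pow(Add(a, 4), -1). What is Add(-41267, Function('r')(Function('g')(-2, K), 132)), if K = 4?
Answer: -41201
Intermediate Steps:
Function('g')(a, v) = Pow(Add(4, a), -1)
Add(-41267, Function('r')(Function('g')(-2, K), 132)) = Add(-41267, Mul(Pow(Add(4, -2), -1), 132)) = Add(-41267, Mul(Pow(2, -1), 132)) = Add(-41267, Mul(Rational(1, 2), 132)) = Add(-41267, 66) = -41201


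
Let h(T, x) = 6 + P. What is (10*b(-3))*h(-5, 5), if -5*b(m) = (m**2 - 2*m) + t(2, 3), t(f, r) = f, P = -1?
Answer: -170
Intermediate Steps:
b(m) = -2/5 - m**2/5 + 2*m/5 (b(m) = -((m**2 - 2*m) + 2)/5 = -(2 + m**2 - 2*m)/5 = -2/5 - m**2/5 + 2*m/5)
h(T, x) = 5 (h(T, x) = 6 - 1 = 5)
(10*b(-3))*h(-5, 5) = (10*(-2/5 - 1/5*(-3)**2 + (2/5)*(-3)))*5 = (10*(-2/5 - 1/5*9 - 6/5))*5 = (10*(-2/5 - 9/5 - 6/5))*5 = (10*(-17/5))*5 = -34*5 = -170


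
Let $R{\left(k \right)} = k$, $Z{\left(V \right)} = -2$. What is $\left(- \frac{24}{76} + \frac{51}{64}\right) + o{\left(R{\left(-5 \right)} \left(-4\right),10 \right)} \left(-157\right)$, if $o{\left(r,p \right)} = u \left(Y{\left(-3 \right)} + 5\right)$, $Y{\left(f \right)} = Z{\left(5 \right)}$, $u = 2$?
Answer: $- \frac{1144887}{1216} \approx -941.52$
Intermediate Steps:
$Y{\left(f \right)} = -2$
$o{\left(r,p \right)} = 6$ ($o{\left(r,p \right)} = 2 \left(-2 + 5\right) = 2 \cdot 3 = 6$)
$\left(- \frac{24}{76} + \frac{51}{64}\right) + o{\left(R{\left(-5 \right)} \left(-4\right),10 \right)} \left(-157\right) = \left(- \frac{24}{76} + \frac{51}{64}\right) + 6 \left(-157\right) = \left(\left(-24\right) \frac{1}{76} + 51 \cdot \frac{1}{64}\right) - 942 = \left(- \frac{6}{19} + \frac{51}{64}\right) - 942 = \frac{585}{1216} - 942 = - \frac{1144887}{1216}$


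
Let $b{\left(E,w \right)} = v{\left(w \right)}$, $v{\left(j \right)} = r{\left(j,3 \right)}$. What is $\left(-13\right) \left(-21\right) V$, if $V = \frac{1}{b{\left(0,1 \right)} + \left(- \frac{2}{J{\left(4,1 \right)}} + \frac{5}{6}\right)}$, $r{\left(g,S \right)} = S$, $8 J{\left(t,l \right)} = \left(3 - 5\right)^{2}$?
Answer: $-1638$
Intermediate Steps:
$J{\left(t,l \right)} = \frac{1}{2}$ ($J{\left(t,l \right)} = \frac{\left(3 - 5\right)^{2}}{8} = \frac{\left(-2\right)^{2}}{8} = \frac{1}{8} \cdot 4 = \frac{1}{2}$)
$v{\left(j \right)} = 3$
$b{\left(E,w \right)} = 3$
$V = -6$ ($V = \frac{1}{3 + \left(- 2 \frac{1}{\frac{1}{2}} + \frac{5}{6}\right)} = \frac{1}{3 + \left(\left(-2\right) 2 + 5 \cdot \frac{1}{6}\right)} = \frac{1}{3 + \left(-4 + \frac{5}{6}\right)} = \frac{1}{3 - \frac{19}{6}} = \frac{1}{- \frac{1}{6}} = -6$)
$\left(-13\right) \left(-21\right) V = \left(-13\right) \left(-21\right) \left(-6\right) = 273 \left(-6\right) = -1638$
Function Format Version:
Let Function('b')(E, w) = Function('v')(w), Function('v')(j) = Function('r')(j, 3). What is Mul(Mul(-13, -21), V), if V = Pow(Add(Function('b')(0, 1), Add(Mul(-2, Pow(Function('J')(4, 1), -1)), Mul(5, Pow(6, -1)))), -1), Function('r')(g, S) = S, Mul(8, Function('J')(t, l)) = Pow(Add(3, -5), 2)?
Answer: -1638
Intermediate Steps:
Function('J')(t, l) = Rational(1, 2) (Function('J')(t, l) = Mul(Rational(1, 8), Pow(Add(3, -5), 2)) = Mul(Rational(1, 8), Pow(-2, 2)) = Mul(Rational(1, 8), 4) = Rational(1, 2))
Function('v')(j) = 3
Function('b')(E, w) = 3
V = -6 (V = Pow(Add(3, Add(Mul(-2, Pow(Rational(1, 2), -1)), Mul(5, Pow(6, -1)))), -1) = Pow(Add(3, Add(Mul(-2, 2), Mul(5, Rational(1, 6)))), -1) = Pow(Add(3, Add(-4, Rational(5, 6))), -1) = Pow(Add(3, Rational(-19, 6)), -1) = Pow(Rational(-1, 6), -1) = -6)
Mul(Mul(-13, -21), V) = Mul(Mul(-13, -21), -6) = Mul(273, -6) = -1638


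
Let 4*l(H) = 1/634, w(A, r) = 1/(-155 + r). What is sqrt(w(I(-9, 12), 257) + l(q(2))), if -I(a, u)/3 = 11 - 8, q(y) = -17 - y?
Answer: sqrt(42648546)/64668 ≈ 0.10099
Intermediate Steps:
I(a, u) = -9 (I(a, u) = -3*(11 - 8) = -3*3 = -9)
l(H) = 1/2536 (l(H) = (1/4)/634 = (1/4)*(1/634) = 1/2536)
sqrt(w(I(-9, 12), 257) + l(q(2))) = sqrt(1/(-155 + 257) + 1/2536) = sqrt(1/102 + 1/2536) = sqrt(1319/129336) = sqrt(42648546)/64668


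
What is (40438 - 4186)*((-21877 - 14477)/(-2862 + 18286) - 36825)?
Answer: -2574005985351/1928 ≈ -1.3351e+9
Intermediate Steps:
(40438 - 4186)*((-21877 - 14477)/(-2862 + 18286) - 36825) = 36252*(-36354/15424 - 36825) = 36252*(-36354*1/15424 - 36825) = 36252*(-18177/7712 - 36825) = 36252*(-284012577/7712) = -2574005985351/1928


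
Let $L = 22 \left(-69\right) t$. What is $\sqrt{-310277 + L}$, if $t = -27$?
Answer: $i \sqrt{269291} \approx 518.93 i$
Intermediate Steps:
$L = 40986$ ($L = 22 \left(-69\right) \left(-27\right) = \left(-1518\right) \left(-27\right) = 40986$)
$\sqrt{-310277 + L} = \sqrt{-310277 + 40986} = \sqrt{-269291} = i \sqrt{269291}$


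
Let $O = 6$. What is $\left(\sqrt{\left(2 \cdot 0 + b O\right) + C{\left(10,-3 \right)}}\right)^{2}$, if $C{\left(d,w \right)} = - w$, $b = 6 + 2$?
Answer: $51$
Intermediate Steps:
$b = 8$
$\left(\sqrt{\left(2 \cdot 0 + b O\right) + C{\left(10,-3 \right)}}\right)^{2} = \left(\sqrt{\left(2 \cdot 0 + 8 \cdot 6\right) - -3}\right)^{2} = \left(\sqrt{\left(0 + 48\right) + 3}\right)^{2} = \left(\sqrt{48 + 3}\right)^{2} = \left(\sqrt{51}\right)^{2} = 51$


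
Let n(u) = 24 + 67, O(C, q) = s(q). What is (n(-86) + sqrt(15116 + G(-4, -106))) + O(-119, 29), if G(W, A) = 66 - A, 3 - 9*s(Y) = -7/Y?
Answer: 23845/261 + 14*sqrt(78) ≈ 215.00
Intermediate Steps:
s(Y) = 1/3 + 7/(9*Y) (s(Y) = 1/3 - (-7)/(9*Y) = 1/3 + 7/(9*Y))
O(C, q) = (7 + 3*q)/(9*q)
n(u) = 91
(n(-86) + sqrt(15116 + G(-4, -106))) + O(-119, 29) = (91 + sqrt(15116 + (66 - 1*(-106)))) + (1/9)*(7 + 3*29)/29 = (91 + sqrt(15116 + (66 + 106))) + (1/9)*(1/29)*(7 + 87) = (91 + sqrt(15116 + 172)) + (1/9)*(1/29)*94 = (91 + sqrt(15288)) + 94/261 = (91 + 14*sqrt(78)) + 94/261 = 23845/261 + 14*sqrt(78)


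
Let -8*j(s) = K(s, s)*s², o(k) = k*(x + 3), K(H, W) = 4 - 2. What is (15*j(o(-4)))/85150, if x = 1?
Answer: -96/8515 ≈ -0.011274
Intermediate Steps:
K(H, W) = 2
o(k) = 4*k (o(k) = k*(1 + 3) = k*4 = 4*k)
j(s) = -s²/4
(15*j(o(-4)))/85150 = (15*(-(4*(-4))²/4))/85150 = (15*(-¼*(-16)²))*(1/85150) = (15*(-¼*256))*(1/85150) = (15*(-64))*(1/85150) = -960*1/85150 = -96/8515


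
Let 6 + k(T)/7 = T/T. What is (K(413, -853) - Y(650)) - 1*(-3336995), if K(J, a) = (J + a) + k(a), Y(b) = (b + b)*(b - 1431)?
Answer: 4351820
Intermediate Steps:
Y(b) = 2*b*(-1431 + b) (Y(b) = (2*b)*(-1431 + b) = 2*b*(-1431 + b))
k(T) = -35 (k(T) = -42 + 7*(T/T) = -42 + 7*1 = -42 + 7 = -35)
K(J, a) = -35 + J + a (K(J, a) = (J + a) - 35 = -35 + J + a)
(K(413, -853) - Y(650)) - 1*(-3336995) = ((-35 + 413 - 853) - 2*650*(-1431 + 650)) - 1*(-3336995) = (-475 - 2*650*(-781)) + 3336995 = (-475 - 1*(-1015300)) + 3336995 = (-475 + 1015300) + 3336995 = 1014825 + 3336995 = 4351820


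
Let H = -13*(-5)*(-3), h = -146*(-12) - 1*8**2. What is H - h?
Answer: -1883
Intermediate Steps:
h = 1688 (h = 1752 - 1*64 = 1752 - 64 = 1688)
H = -195 (H = 65*(-3) = -195)
H - h = -195 - 1*1688 = -195 - 1688 = -1883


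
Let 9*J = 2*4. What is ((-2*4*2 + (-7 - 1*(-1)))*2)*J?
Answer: -352/9 ≈ -39.111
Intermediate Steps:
J = 8/9 (J = (2*4)/9 = (⅑)*8 = 8/9 ≈ 0.88889)
((-2*4*2 + (-7 - 1*(-1)))*2)*J = ((-2*4*2 + (-7 - 1*(-1)))*2)*(8/9) = ((-8*2 + (-7 + 1))*2)*(8/9) = ((-16 - 6)*2)*(8/9) = -22*2*(8/9) = -44*8/9 = -352/9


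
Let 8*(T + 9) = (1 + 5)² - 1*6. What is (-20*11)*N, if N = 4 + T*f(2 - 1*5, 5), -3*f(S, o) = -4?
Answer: 660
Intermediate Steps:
f(S, o) = 4/3 (f(S, o) = -⅓*(-4) = 4/3)
T = -21/4 (T = -9 + ((1 + 5)² - 1*6)/8 = -9 + (6² - 6)/8 = -9 + (36 - 6)/8 = -9 + (⅛)*30 = -9 + 15/4 = -21/4 ≈ -5.2500)
N = -3 (N = 4 - 21/4*4/3 = 4 - 7 = -3)
(-20*11)*N = -20*11*(-3) = -220*(-3) = 660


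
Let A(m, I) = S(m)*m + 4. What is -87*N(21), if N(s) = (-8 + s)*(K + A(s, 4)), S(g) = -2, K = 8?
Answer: 33930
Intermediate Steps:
A(m, I) = 4 - 2*m (A(m, I) = -2*m + 4 = 4 - 2*m)
N(s) = (-8 + s)*(12 - 2*s) (N(s) = (-8 + s)*(8 + (4 - 2*s)) = (-8 + s)*(12 - 2*s))
-87*N(21) = -87*(-96 - 2*21**2 + 28*21) = -87*(-96 - 2*441 + 588) = -87*(-96 - 882 + 588) = -87*(-390) = 33930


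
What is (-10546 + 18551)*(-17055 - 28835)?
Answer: -367349450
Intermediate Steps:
(-10546 + 18551)*(-17055 - 28835) = 8005*(-45890) = -367349450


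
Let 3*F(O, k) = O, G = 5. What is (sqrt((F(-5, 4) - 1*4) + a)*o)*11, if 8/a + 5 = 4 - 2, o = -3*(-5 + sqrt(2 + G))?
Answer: 55*I*sqrt(3)*(5 - sqrt(7)) ≈ 224.27*I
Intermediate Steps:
o = 15 - 3*sqrt(7) (o = -3*(-5 + sqrt(2 + 5)) = -3*(-5 + sqrt(7)) = 15 - 3*sqrt(7) ≈ 7.0627)
F(O, k) = O/3
a = -8/3 (a = 8/(-5 + (4 - 2)) = 8/(-5 + 2) = 8/(-3) = 8*(-1/3) = -8/3 ≈ -2.6667)
(sqrt((F(-5, 4) - 1*4) + a)*o)*11 = (sqrt(((1/3)*(-5) - 1*4) - 8/3)*(15 - 3*sqrt(7)))*11 = (sqrt((-5/3 - 4) - 8/3)*(15 - 3*sqrt(7)))*11 = (sqrt(-17/3 - 8/3)*(15 - 3*sqrt(7)))*11 = (sqrt(-25/3)*(15 - 3*sqrt(7)))*11 = ((5*I*sqrt(3)/3)*(15 - 3*sqrt(7)))*11 = (5*I*sqrt(3)*(15 - 3*sqrt(7))/3)*11 = 55*I*sqrt(3)*(15 - 3*sqrt(7))/3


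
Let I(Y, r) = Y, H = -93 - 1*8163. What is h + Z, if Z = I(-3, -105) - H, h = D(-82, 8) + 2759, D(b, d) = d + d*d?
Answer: 11084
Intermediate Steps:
D(b, d) = d + d²
H = -8256 (H = -93 - 8163 = -8256)
h = 2831 (h = 8*(1 + 8) + 2759 = 8*9 + 2759 = 72 + 2759 = 2831)
Z = 8253 (Z = -3 - 1*(-8256) = -3 + 8256 = 8253)
h + Z = 2831 + 8253 = 11084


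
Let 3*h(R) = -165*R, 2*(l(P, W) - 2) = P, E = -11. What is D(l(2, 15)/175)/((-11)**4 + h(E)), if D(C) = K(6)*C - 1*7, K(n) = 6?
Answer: -1207/2668050 ≈ -0.00045239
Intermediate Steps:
l(P, W) = 2 + P/2
h(R) = -55*R (h(R) = (-165*R)/3 = -55*R)
D(C) = -7 + 6*C (D(C) = 6*C - 1*7 = 6*C - 7 = -7 + 6*C)
D(l(2, 15)/175)/((-11)**4 + h(E)) = (-7 + 6*((2 + (1/2)*2)/175))/((-11)**4 - 55*(-11)) = (-7 + 6*((2 + 1)*(1/175)))/(14641 + 605) = (-7 + 6*(3*(1/175)))/15246 = (-7 + 6*(3/175))*(1/15246) = (-7 + 18/175)*(1/15246) = -1207/175*1/15246 = -1207/2668050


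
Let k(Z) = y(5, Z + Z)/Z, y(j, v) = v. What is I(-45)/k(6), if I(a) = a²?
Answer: 2025/2 ≈ 1012.5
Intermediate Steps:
k(Z) = 2 (k(Z) = (Z + Z)/Z = (2*Z)/Z = 2)
I(-45)/k(6) = (-45)²/2 = 2025*(½) = 2025/2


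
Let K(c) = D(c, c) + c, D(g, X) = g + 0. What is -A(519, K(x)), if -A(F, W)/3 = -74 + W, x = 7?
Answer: -180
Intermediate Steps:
D(g, X) = g
K(c) = 2*c (K(c) = c + c = 2*c)
A(F, W) = 222 - 3*W (A(F, W) = -3*(-74 + W) = 222 - 3*W)
-A(519, K(x)) = -(222 - 6*7) = -(222 - 3*14) = -(222 - 42) = -1*180 = -180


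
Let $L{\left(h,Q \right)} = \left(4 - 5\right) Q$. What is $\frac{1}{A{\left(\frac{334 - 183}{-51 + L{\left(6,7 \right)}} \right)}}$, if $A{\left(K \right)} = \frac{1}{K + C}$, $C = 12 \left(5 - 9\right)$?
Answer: $- \frac{2935}{58} \approx -50.603$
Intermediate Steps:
$L{\left(h,Q \right)} = - Q$
$C = -48$ ($C = 12 \left(-4\right) = -48$)
$A{\left(K \right)} = \frac{1}{-48 + K}$ ($A{\left(K \right)} = \frac{1}{K - 48} = \frac{1}{-48 + K}$)
$\frac{1}{A{\left(\frac{334 - 183}{-51 + L{\left(6,7 \right)}} \right)}} = \frac{1}{\frac{1}{-48 + \frac{334 - 183}{-51 - 7}}} = \frac{1}{\frac{1}{-48 + \frac{151}{-51 - 7}}} = \frac{1}{\frac{1}{-48 + \frac{151}{-58}}} = \frac{1}{\frac{1}{-48 + 151 \left(- \frac{1}{58}\right)}} = \frac{1}{\frac{1}{-48 - \frac{151}{58}}} = \frac{1}{\frac{1}{- \frac{2935}{58}}} = \frac{1}{- \frac{58}{2935}} = - \frac{2935}{58}$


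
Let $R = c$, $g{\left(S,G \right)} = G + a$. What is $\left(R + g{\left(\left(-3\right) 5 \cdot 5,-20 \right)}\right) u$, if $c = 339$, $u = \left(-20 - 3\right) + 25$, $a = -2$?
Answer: $634$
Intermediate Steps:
$g{\left(S,G \right)} = -2 + G$ ($g{\left(S,G \right)} = G - 2 = -2 + G$)
$u = 2$ ($u = \left(-20 - 3\right) + 25 = -23 + 25 = 2$)
$R = 339$
$\left(R + g{\left(\left(-3\right) 5 \cdot 5,-20 \right)}\right) u = \left(339 - 22\right) 2 = 317 \cdot 2 = 634$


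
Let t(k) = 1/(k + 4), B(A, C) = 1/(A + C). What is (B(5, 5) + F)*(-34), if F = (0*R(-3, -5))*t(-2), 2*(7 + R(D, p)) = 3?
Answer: -17/5 ≈ -3.4000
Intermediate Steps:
R(D, p) = -11/2 (R(D, p) = -7 + (½)*3 = -7 + 3/2 = -11/2)
t(k) = 1/(4 + k)
F = 0 (F = (0*(-11/2))/(4 - 2) = 0/2 = 0*(½) = 0)
(B(5, 5) + F)*(-34) = (1/(5 + 5) + 0)*(-34) = (1/10 + 0)*(-34) = (⅒ + 0)*(-34) = (⅒)*(-34) = -17/5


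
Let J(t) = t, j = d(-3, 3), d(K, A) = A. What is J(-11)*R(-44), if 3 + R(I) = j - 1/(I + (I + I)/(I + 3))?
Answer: -41/156 ≈ -0.26282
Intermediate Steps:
j = 3
R(I) = -1/(I + 2*I/(3 + I)) (R(I) = -3 + (3 - 1/(I + (I + I)/(I + 3))) = -3 + (3 - 1/(I + (2*I)/(3 + I))) = -3 + (3 - 1/(I + 2*I/(3 + I))) = -1/(I + 2*I/(3 + I)))
J(-11)*R(-44) = -11*(-3 - 1*(-44))/((-44)*(5 - 44)) = -(-1)*(-3 + 44)/(4*(-39)) = -(-1)*(-1)*41/(4*39) = -11*41/1716 = -41/156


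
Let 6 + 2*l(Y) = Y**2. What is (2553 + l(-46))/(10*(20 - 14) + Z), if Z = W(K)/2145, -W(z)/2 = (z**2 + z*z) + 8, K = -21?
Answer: 193479/3173 ≈ 60.977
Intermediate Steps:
W(z) = -16 - 4*z**2 (W(z) = -2*((z**2 + z*z) + 8) = -2*((z**2 + z**2) + 8) = -2*(2*z**2 + 8) = -2*(8 + 2*z**2) = -16 - 4*z**2)
l(Y) = -3 + Y**2/2
Z = -356/429 (Z = (-16 - 4*(-21)**2)/2145 = (-16 - 4*441)*(1/2145) = (-16 - 1764)*(1/2145) = -1780*1/2145 = -356/429 ≈ -0.82984)
(2553 + l(-46))/(10*(20 - 14) + Z) = (2553 + (-3 + (1/2)*(-46)**2))/(10*(20 - 14) - 356/429) = (2553 + (-3 + (1/2)*2116))/(10*6 - 356/429) = (2553 + (-3 + 1058))/(60 - 356/429) = (2553 + 1055)/(25384/429) = 3608*(429/25384) = 193479/3173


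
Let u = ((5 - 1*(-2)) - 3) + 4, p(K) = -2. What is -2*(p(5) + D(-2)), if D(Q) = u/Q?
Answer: 12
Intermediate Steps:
u = 8 (u = ((5 + 2) - 3) + 4 = (7 - 3) + 4 = 4 + 4 = 8)
D(Q) = 8/Q
-2*(p(5) + D(-2)) = -2*(-2 + 8/(-2)) = -2*(-2 + 8*(-1/2)) = -2*(-2 - 4) = -2*(-6) = 12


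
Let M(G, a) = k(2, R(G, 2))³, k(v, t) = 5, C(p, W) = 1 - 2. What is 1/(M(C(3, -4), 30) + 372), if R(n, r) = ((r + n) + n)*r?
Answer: 1/497 ≈ 0.0020121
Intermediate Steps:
C(p, W) = -1
R(n, r) = r*(r + 2*n) (R(n, r) = ((n + r) + n)*r = (r + 2*n)*r = r*(r + 2*n))
M(G, a) = 125 (M(G, a) = 5³ = 125)
1/(M(C(3, -4), 30) + 372) = 1/(125 + 372) = 1/497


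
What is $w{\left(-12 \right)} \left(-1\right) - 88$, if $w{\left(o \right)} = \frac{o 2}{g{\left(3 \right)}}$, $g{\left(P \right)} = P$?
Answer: $-80$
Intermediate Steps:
$w{\left(o \right)} = \frac{2 o}{3}$ ($w{\left(o \right)} = \frac{o 2}{3} = 2 o \frac{1}{3} = \frac{2 o}{3}$)
$w{\left(-12 \right)} \left(-1\right) - 88 = \frac{2}{3} \left(-12\right) \left(-1\right) - 88 = \left(-8\right) \left(-1\right) - 88 = 8 - 88 = -80$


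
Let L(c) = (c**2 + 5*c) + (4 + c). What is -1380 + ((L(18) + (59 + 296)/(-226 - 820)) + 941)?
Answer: -3493/1046 ≈ -3.3394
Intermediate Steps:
L(c) = 4 + c**2 + 6*c
-1380 + ((L(18) + (59 + 296)/(-226 - 820)) + 941) = -1380 + (((4 + 18**2 + 6*18) + (59 + 296)/(-226 - 820)) + 941) = -1380 + (((4 + 324 + 108) + 355/(-1046)) + 941) = -1380 + ((436 + 355*(-1/1046)) + 941) = -1380 + ((436 - 355/1046) + 941) = -1380 + (455701/1046 + 941) = -1380 + 1439987/1046 = -3493/1046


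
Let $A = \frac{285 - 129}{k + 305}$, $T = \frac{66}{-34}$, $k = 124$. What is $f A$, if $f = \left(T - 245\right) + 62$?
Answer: $- \frac{12576}{187} \approx -67.251$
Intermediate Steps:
$T = - \frac{33}{17}$ ($T = 66 \left(- \frac{1}{34}\right) = - \frac{33}{17} \approx -1.9412$)
$A = \frac{4}{11}$ ($A = \frac{285 - 129}{124 + 305} = \frac{156}{429} = 156 \cdot \frac{1}{429} = \frac{4}{11} \approx 0.36364$)
$f = - \frac{3144}{17}$ ($f = \left(- \frac{33}{17} - 245\right) + 62 = - \frac{4198}{17} + 62 = - \frac{3144}{17} \approx -184.94$)
$f A = \left(- \frac{3144}{17}\right) \frac{4}{11} = - \frac{12576}{187}$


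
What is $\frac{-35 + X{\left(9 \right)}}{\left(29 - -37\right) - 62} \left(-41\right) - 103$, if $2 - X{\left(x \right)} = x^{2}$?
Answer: $\frac{2131}{2} \approx 1065.5$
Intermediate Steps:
$X{\left(x \right)} = 2 - x^{2}$
$\frac{-35 + X{\left(9 \right)}}{\left(29 - -37\right) - 62} \left(-41\right) - 103 = \frac{-35 + \left(2 - 9^{2}\right)}{\left(29 - -37\right) - 62} \left(-41\right) - 103 = \frac{-35 + \left(2 - 81\right)}{\left(29 + 37\right) - 62} \left(-41\right) - 103 = \frac{-35 + \left(2 - 81\right)}{66 - 62} \left(-41\right) - 103 = \frac{-35 - 79}{4} \left(-41\right) - 103 = \left(-114\right) \frac{1}{4} \left(-41\right) - 103 = \left(- \frac{57}{2}\right) \left(-41\right) - 103 = \frac{2337}{2} - 103 = \frac{2131}{2}$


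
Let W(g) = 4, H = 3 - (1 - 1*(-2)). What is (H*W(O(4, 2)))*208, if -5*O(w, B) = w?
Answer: 0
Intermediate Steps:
O(w, B) = -w/5
H = 0 (H = 3 - (1 + 2) = 3 - 1*3 = 3 - 3 = 0)
(H*W(O(4, 2)))*208 = (0*4)*208 = 0*208 = 0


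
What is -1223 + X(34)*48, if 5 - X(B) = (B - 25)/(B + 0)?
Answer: -16927/17 ≈ -995.71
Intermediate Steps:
X(B) = 5 - (-25 + B)/B (X(B) = 5 - (B - 25)/(B + 0) = 5 - (-25 + B)/B)
-1223 + X(34)*48 = -1223 + (4 + 25/34)*48 = -1223 + (161/34)*48 = -1223 + 3864/17 = -16927/17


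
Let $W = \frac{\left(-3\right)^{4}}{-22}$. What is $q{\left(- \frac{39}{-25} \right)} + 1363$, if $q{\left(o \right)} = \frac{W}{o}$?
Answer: $\frac{389143}{286} \approx 1360.6$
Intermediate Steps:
$W = - \frac{81}{22}$ ($W = 81 \left(- \frac{1}{22}\right) = - \frac{81}{22} \approx -3.6818$)
$q{\left(o \right)} = - \frac{81}{22 o}$
$q{\left(- \frac{39}{-25} \right)} + 1363 = - \frac{81}{22 \left(- \frac{39}{-25}\right)} + 1363 = - \frac{81}{22 \left(\left(-39\right) \left(- \frac{1}{25}\right)\right)} + 1363 = - \frac{81}{22 \cdot \frac{39}{25}} + 1363 = \left(- \frac{81}{22}\right) \frac{25}{39} + 1363 = - \frac{675}{286} + 1363 = \frac{389143}{286}$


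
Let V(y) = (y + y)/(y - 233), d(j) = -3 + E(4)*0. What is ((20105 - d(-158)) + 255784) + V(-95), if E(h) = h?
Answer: 45246383/164 ≈ 2.7589e+5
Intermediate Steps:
d(j) = -3 (d(j) = -3 + 4*0 = -3 + 0 = -3)
V(y) = 2*y/(-233 + y) (V(y) = (2*y)/(-233 + y) = 2*y/(-233 + y))
((20105 - d(-158)) + 255784) + V(-95) = ((20105 - 1*(-3)) + 255784) + 2*(-95)/(-233 - 95) = ((20105 + 3) + 255784) + 2*(-95)/(-328) = (20108 + 255784) + 2*(-95)*(-1/328) = 275892 + 95/164 = 45246383/164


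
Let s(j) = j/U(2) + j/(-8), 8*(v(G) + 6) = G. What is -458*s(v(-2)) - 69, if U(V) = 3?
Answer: 25313/48 ≈ 527.35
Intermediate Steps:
v(G) = -6 + G/8
s(j) = 5*j/24 (s(j) = j/3 + j/(-8) = j*(⅓) + j*(-⅛) = j/3 - j/8 = 5*j/24)
-458*s(v(-2)) - 69 = -1145*(-6 + (⅛)*(-2))/12 - 69 = -1145*(-6 - ¼)/12 - 69 = -1145*(-25)/(12*4) - 69 = -458*(-125/96) - 69 = 28625/48 - 69 = 25313/48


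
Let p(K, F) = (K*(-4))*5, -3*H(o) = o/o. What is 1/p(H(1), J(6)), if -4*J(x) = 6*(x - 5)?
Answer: 3/20 ≈ 0.15000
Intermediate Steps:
J(x) = 15/2 - 3*x/2 (J(x) = -3*(x - 5)/2 = -3*(-5 + x)/2 = -(-30 + 6*x)/4 = 15/2 - 3*x/2)
H(o) = -⅓ (H(o) = -o/(3*o) = -⅓*1 = -⅓)
p(K, F) = -20*K (p(K, F) = -4*K*5 = -20*K)
1/p(H(1), J(6)) = 1/(-20*(-⅓)) = 1/(20/3) = 3/20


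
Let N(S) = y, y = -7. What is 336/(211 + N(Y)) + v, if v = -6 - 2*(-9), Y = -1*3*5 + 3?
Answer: 232/17 ≈ 13.647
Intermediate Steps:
Y = -12 (Y = -3*5 + 3 = -15 + 3 = -12)
N(S) = -7
v = 12 (v = -6 + 18 = 12)
336/(211 + N(Y)) + v = 336/(211 - 7) + 12 = 336/204 + 12 = (1/204)*336 + 12 = 28/17 + 12 = 232/17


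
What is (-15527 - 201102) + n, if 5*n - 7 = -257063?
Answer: -1340201/5 ≈ -2.6804e+5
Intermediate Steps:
n = -257056/5 (n = 7/5 + (⅕)*(-257063) = 7/5 - 257063/5 = -257056/5 ≈ -51411.)
(-15527 - 201102) + n = (-15527 - 201102) - 257056/5 = -216629 - 257056/5 = -1340201/5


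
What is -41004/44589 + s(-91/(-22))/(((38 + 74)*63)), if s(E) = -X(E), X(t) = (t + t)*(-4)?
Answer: -37694477/41200236 ≈ -0.91491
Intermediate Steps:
X(t) = -8*t (X(t) = (2*t)*(-4) = -8*t)
s(E) = 8*E (s(E) = -(-8)*E = 8*E)
-41004/44589 + s(-91/(-22))/(((38 + 74)*63)) = -41004/44589 + (8*(-91/(-22)))/(((38 + 74)*63)) = -41004*1/44589 + (8*(-91*(-1/22)))/((112*63)) = -13668/14863 + (8*(91/22))/7056 = -13668/14863 + (364/11)*(1/7056) = -13668/14863 + 13/2772 = -37694477/41200236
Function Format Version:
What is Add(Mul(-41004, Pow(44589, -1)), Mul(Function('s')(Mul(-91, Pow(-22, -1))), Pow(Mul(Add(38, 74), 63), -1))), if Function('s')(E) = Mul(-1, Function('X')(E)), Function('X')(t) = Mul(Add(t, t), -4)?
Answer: Rational(-37694477, 41200236) ≈ -0.91491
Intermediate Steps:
Function('X')(t) = Mul(-8, t) (Function('X')(t) = Mul(Mul(2, t), -4) = Mul(-8, t))
Function('s')(E) = Mul(8, E) (Function('s')(E) = Mul(-1, Mul(-8, E)) = Mul(8, E))
Add(Mul(-41004, Pow(44589, -1)), Mul(Function('s')(Mul(-91, Pow(-22, -1))), Pow(Mul(Add(38, 74), 63), -1))) = Add(Mul(-41004, Pow(44589, -1)), Mul(Mul(8, Mul(-91, Pow(-22, -1))), Pow(Mul(Add(38, 74), 63), -1))) = Add(Mul(-41004, Rational(1, 44589)), Mul(Mul(8, Mul(-91, Rational(-1, 22))), Pow(Mul(112, 63), -1))) = Add(Rational(-13668, 14863), Mul(Mul(8, Rational(91, 22)), Pow(7056, -1))) = Add(Rational(-13668, 14863), Mul(Rational(364, 11), Rational(1, 7056))) = Add(Rational(-13668, 14863), Rational(13, 2772)) = Rational(-37694477, 41200236)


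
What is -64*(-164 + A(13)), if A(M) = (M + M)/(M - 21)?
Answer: 10704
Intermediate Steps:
A(M) = 2*M/(-21 + M) (A(M) = (2*M)/(-21 + M) = 2*M/(-21 + M))
-64*(-164 + A(13)) = -64*(-164 + 2*13/(-21 + 13)) = -64*(-164 + 2*13/(-8)) = -64*(-164 + 2*13*(-⅛)) = -64*(-164 - 13/4) = -64*(-669/4) = 10704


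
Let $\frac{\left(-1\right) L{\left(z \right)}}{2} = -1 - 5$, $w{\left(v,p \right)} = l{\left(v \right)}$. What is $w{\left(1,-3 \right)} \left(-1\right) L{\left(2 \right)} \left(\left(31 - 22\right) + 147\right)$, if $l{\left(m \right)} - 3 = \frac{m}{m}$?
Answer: $-7488$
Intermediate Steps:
$l{\left(m \right)} = 4$ ($l{\left(m \right)} = 3 + \frac{m}{m} = 3 + 1 = 4$)
$w{\left(v,p \right)} = 4$
$L{\left(z \right)} = 12$ ($L{\left(z \right)} = - 2 \left(-1 - 5\right) = \left(-2\right) \left(-6\right) = 12$)
$w{\left(1,-3 \right)} \left(-1\right) L{\left(2 \right)} \left(\left(31 - 22\right) + 147\right) = 4 \left(-1\right) 12 \left(\left(31 - 22\right) + 147\right) = \left(-4\right) 12 \left(9 + 147\right) = \left(-48\right) 156 = -7488$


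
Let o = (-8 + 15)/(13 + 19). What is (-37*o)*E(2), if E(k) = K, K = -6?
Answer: 777/16 ≈ 48.563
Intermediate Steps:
E(k) = -6
o = 7/32 ≈ 0.21875
(-37*o)*E(2) = -37*7/32*(-6) = -259/32*(-6) = 777/16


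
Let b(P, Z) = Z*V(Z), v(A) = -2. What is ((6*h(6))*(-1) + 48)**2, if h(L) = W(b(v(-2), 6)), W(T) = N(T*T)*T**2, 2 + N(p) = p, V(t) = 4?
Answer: 3935049820416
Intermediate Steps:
N(p) = -2 + p
b(P, Z) = 4*Z (b(P, Z) = Z*4 = 4*Z)
W(T) = T**2*(-2 + T**2) (W(T) = (-2 + T*T)*T**2 = (-2 + T**2)*T**2 = T**2*(-2 + T**2))
h(L) = 330624 (h(L) = (4*6)**2*(-2 + (4*6)**2) = 24**2*(-2 + 24**2) = 576*(-2 + 576) = 576*574 = 330624)
((6*h(6))*(-1) + 48)**2 = ((6*330624)*(-1) + 48)**2 = (1983744*(-1) + 48)**2 = (-1983744 + 48)**2 = (-1983696)**2 = 3935049820416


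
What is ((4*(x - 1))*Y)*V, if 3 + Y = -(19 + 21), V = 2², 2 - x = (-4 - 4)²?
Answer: 43344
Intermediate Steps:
x = -62 (x = 2 - (-4 - 4)² = 2 - 1*(-8)² = 2 - 1*64 = 2 - 64 = -62)
V = 4
Y = -43 (Y = -3 - (19 + 21) = -3 - 1*40 = -3 - 40 = -43)
((4*(x - 1))*Y)*V = ((4*(-62 - 1))*(-43))*4 = ((4*(-63))*(-43))*4 = -252*(-43)*4 = 10836*4 = 43344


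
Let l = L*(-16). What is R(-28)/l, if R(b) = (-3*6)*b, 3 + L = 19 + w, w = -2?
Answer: -9/4 ≈ -2.2500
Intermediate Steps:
L = 14 (L = -3 + (19 - 2) = -3 + 17 = 14)
R(b) = -18*b
l = -224 (l = 14*(-16) = -224)
R(-28)/l = -18*(-28)/(-224) = 504*(-1/224) = -9/4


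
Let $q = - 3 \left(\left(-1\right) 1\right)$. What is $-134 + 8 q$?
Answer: $-110$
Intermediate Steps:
$q = 3$ ($q = \left(-3\right) \left(-1\right) = 3$)
$-134 + 8 q = -134 + 8 \cdot 3 = -134 + 24 = -110$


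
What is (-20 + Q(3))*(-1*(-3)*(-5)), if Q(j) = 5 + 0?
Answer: 225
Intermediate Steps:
Q(j) = 5
(-20 + Q(3))*(-1*(-3)*(-5)) = (-20 + 5)*(-1*(-3)*(-5)) = -45*(-5) = -15*(-15) = 225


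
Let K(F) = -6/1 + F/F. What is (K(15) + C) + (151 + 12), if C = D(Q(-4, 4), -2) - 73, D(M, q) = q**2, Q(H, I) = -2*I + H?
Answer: 89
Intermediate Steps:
Q(H, I) = H - 2*I
K(F) = -5 (K(F) = -6*1 + 1 = -6 + 1 = -5)
C = -69 (C = (-2)**2 - 73 = 4 - 73 = -69)
(K(15) + C) + (151 + 12) = (-5 - 69) + (151 + 12) = -74 + 163 = 89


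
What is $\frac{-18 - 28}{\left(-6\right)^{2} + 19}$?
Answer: $- \frac{46}{55} \approx -0.83636$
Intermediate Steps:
$\frac{-18 - 28}{\left(-6\right)^{2} + 19} = \frac{1}{36 + 19} \left(-46\right) = \frac{1}{55} \left(-46\right) = - \frac{46}{55}$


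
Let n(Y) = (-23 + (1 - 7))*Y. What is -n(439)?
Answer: 12731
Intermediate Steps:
n(Y) = -29*Y (n(Y) = (-23 - 6)*Y = -29*Y)
-n(439) = -(-29)*439 = -1*(-12731) = 12731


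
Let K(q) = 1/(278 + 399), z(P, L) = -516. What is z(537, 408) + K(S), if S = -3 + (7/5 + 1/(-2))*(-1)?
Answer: -349331/677 ≈ -516.00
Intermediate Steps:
S = -39/10 (S = -3 + (7*(⅕) + 1*(-½))*(-1) = -3 + (7/5 - ½)*(-1) = -3 + (9/10)*(-1) = -3 - 9/10 = -39/10 ≈ -3.9000)
K(q) = 1/677
z(537, 408) + K(S) = -516 + 1/677 = -349331/677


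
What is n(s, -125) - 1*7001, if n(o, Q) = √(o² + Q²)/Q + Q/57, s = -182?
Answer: -399182/57 - 41*√29/125 ≈ -7005.0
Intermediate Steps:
n(o, Q) = Q/57 + √(Q² + o²)/Q (n(o, Q) = √(Q² + o²)/Q + Q*(1/57) = √(Q² + o²)/Q + Q/57 = Q/57 + √(Q² + o²)/Q)
n(s, -125) - 1*7001 = ((1/57)*(-125) + √((-125)² + (-182)²)/(-125)) - 1*7001 = (-125/57 - √(15625 + 33124)/125) - 7001 = (-125/57 - 41*√29/125) - 7001 = -399182/57 - 41*√29/125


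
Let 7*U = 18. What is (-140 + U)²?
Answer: 925444/49 ≈ 18887.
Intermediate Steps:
U = 18/7 (U = (⅐)*18 = 18/7 ≈ 2.5714)
(-140 + U)² = (-140 + 18/7)² = (-962/7)² = 925444/49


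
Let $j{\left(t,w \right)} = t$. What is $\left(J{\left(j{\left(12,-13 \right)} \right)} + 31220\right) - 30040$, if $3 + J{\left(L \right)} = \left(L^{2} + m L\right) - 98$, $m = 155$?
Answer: $3083$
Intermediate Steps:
$J{\left(L \right)} = -101 + L^{2} + 155 L$ ($J{\left(L \right)} = -3 - \left(98 - L^{2} - 155 L\right) = -3 + \left(-98 + L^{2} + 155 L\right) = -101 + L^{2} + 155 L$)
$\left(J{\left(j{\left(12,-13 \right)} \right)} + 31220\right) - 30040 = \left(\left(-101 + 12^{2} + 155 \cdot 12\right) + 31220\right) - 30040 = \left(\left(-101 + 144 + 1860\right) + 31220\right) - 30040 = \left(1903 + 31220\right) - 30040 = 33123 - 30040 = 3083$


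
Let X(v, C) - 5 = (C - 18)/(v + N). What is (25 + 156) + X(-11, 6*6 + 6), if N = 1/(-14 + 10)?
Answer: 2758/15 ≈ 183.87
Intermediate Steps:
N = -¼ (N = 1/(-4) = -¼ ≈ -0.25000)
X(v, C) = 5 + (-18 + C)/(-¼ + v) (X(v, C) = 5 + (C - 18)/(v - ¼) = 5 + (-18 + C)/(-¼ + v))
(25 + 156) + X(-11, 6*6 + 6) = (25 + 156) + (-77 + 4*(6*6 + 6) + 20*(-11))/(-1 + 4*(-11)) = 181 + (-77 + 4*(36 + 6) - 220)/(-1 - 44) = 181 + (-77 + 4*42 - 220)/(-45) = 181 - (-77 + 168 - 220)/45 = 181 - 1/45*(-129) = 181 + 43/15 = 2758/15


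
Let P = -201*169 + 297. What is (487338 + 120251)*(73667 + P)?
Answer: 24300522055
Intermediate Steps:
P = -33672 (P = -33969 + 297 = -33672)
(487338 + 120251)*(73667 + P) = (487338 + 120251)*(73667 - 33672) = 607589*39995 = 24300522055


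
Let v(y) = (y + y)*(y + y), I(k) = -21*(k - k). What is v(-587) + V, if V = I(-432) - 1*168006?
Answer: 1210270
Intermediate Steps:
I(k) = 0 (I(k) = -21*0 = 0)
V = -168006 (V = 0 - 1*168006 = 0 - 168006 = -168006)
v(y) = 4*y² (v(y) = (2*y)*(2*y) = 4*y²)
v(-587) + V = 4*(-587)² - 168006 = 4*344569 - 168006 = 1378276 - 168006 = 1210270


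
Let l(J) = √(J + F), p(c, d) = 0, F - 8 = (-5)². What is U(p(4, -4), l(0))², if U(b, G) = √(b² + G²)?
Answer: 33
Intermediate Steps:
F = 33 (F = 8 + (-5)² = 8 + 25 = 33)
l(J) = √(33 + J) (l(J) = √(J + 33) = √(33 + J))
U(b, G) = √(G² + b²)
U(p(4, -4), l(0))² = (√((√(33 + 0))² + 0²))² = (√((√33)² + 0))² = (√(33 + 0))² = (√33)² = 33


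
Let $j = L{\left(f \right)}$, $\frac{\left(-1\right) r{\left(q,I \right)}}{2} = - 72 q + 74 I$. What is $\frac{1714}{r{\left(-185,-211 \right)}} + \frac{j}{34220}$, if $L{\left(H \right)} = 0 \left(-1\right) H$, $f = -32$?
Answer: $\frac{857}{2294} \approx 0.37358$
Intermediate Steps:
$r{\left(q,I \right)} = - 148 I + 144 q$ ($r{\left(q,I \right)} = - 2 \left(- 72 q + 74 I\right) = - 148 I + 144 q$)
$L{\left(H \right)} = 0$ ($L{\left(H \right)} = 0 H = 0$)
$j = 0$
$\frac{1714}{r{\left(-185,-211 \right)}} + \frac{j}{34220} = \frac{1714}{\left(-148\right) \left(-211\right) + 144 \left(-185\right)} + \frac{0}{34220} = \frac{1714}{31228 - 26640} + 0 \cdot \frac{1}{34220} = \frac{1714}{4588} + 0 = 1714 \cdot \frac{1}{4588} + 0 = \frac{857}{2294} + 0 = \frac{857}{2294}$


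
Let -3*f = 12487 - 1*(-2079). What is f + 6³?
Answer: -13918/3 ≈ -4639.3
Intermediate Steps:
f = -14566/3 (f = -(12487 - 1*(-2079))/3 = -(12487 + 2079)/3 = -⅓*14566 = -14566/3 ≈ -4855.3)
f + 6³ = -14566/3 + 6³ = -14566/3 + 216 = -13918/3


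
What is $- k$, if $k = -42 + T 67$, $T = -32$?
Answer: $2186$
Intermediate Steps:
$k = -2186$ ($k = -42 - 2144 = -2186$)
$- k = \left(-1\right) \left(-2186\right) = 2186$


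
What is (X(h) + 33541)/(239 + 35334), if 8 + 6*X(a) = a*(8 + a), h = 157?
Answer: 227143/213438 ≈ 1.0642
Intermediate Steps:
X(a) = -4/3 + a*(8 + a)/6 (X(a) = -4/3 + (a*(8 + a))/6 = -4/3 + a*(8 + a)/6)
(X(h) + 33541)/(239 + 35334) = ((-4/3 + (1/6)*157**2 + (4/3)*157) + 33541)/(239 + 35334) = ((-4/3 + (1/6)*24649 + 628/3) + 33541)/35573 = ((-4/3 + 24649/6 + 628/3) + 33541)*(1/35573) = (25897/6 + 33541)*(1/35573) = (227143/6)*(1/35573) = 227143/213438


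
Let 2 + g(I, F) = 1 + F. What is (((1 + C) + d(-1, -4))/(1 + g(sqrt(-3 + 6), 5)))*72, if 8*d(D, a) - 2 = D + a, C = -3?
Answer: -171/5 ≈ -34.200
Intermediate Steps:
g(I, F) = -1 + F (g(I, F) = -2 + (1 + F) = -1 + F)
d(D, a) = 1/4 + D/8 + a/8 (d(D, a) = 1/4 + (D + a)/8 = 1/4 + (D/8 + a/8) = 1/4 + D/8 + a/8)
(((1 + C) + d(-1, -4))/(1 + g(sqrt(-3 + 6), 5)))*72 = (((1 - 3) + (1/4 + (1/8)*(-1) + (1/8)*(-4)))/(1 + (-1 + 5)))*72 = ((-2 + (1/4 - 1/8 - 1/2))/(1 + 4))*72 = ((-2 - 3/8)/5)*72 = -19/8*1/5*72 = -19/40*72 = -171/5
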